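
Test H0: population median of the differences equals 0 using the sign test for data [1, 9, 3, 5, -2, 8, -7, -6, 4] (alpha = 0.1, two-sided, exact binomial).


Step 1: Discard zero differences. Original n = 9; n_eff = number of nonzero differences = 9.
Nonzero differences (with sign): +1, +9, +3, +5, -2, +8, -7, -6, +4
Step 2: Count signs: positive = 6, negative = 3.
Step 3: Under H0: P(positive) = 0.5, so the number of positives S ~ Bin(9, 0.5).
Step 4: Two-sided exact p-value = sum of Bin(9,0.5) probabilities at or below the observed probability = 0.507812.
Step 5: alpha = 0.1. fail to reject H0.

n_eff = 9, pos = 6, neg = 3, p = 0.507812, fail to reject H0.


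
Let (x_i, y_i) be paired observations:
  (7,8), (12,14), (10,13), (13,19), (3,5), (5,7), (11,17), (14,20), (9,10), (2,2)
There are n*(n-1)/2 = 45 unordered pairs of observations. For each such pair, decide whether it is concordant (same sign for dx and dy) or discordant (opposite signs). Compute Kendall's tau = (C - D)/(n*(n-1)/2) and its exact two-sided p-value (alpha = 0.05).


Step 1: Enumerate the 45 unordered pairs (i,j) with i<j and classify each by sign(x_j-x_i) * sign(y_j-y_i).
  (1,2):dx=+5,dy=+6->C; (1,3):dx=+3,dy=+5->C; (1,4):dx=+6,dy=+11->C; (1,5):dx=-4,dy=-3->C
  (1,6):dx=-2,dy=-1->C; (1,7):dx=+4,dy=+9->C; (1,8):dx=+7,dy=+12->C; (1,9):dx=+2,dy=+2->C
  (1,10):dx=-5,dy=-6->C; (2,3):dx=-2,dy=-1->C; (2,4):dx=+1,dy=+5->C; (2,5):dx=-9,dy=-9->C
  (2,6):dx=-7,dy=-7->C; (2,7):dx=-1,dy=+3->D; (2,8):dx=+2,dy=+6->C; (2,9):dx=-3,dy=-4->C
  (2,10):dx=-10,dy=-12->C; (3,4):dx=+3,dy=+6->C; (3,5):dx=-7,dy=-8->C; (3,6):dx=-5,dy=-6->C
  (3,7):dx=+1,dy=+4->C; (3,8):dx=+4,dy=+7->C; (3,9):dx=-1,dy=-3->C; (3,10):dx=-8,dy=-11->C
  (4,5):dx=-10,dy=-14->C; (4,6):dx=-8,dy=-12->C; (4,7):dx=-2,dy=-2->C; (4,8):dx=+1,dy=+1->C
  (4,9):dx=-4,dy=-9->C; (4,10):dx=-11,dy=-17->C; (5,6):dx=+2,dy=+2->C; (5,7):dx=+8,dy=+12->C
  (5,8):dx=+11,dy=+15->C; (5,9):dx=+6,dy=+5->C; (5,10):dx=-1,dy=-3->C; (6,7):dx=+6,dy=+10->C
  (6,8):dx=+9,dy=+13->C; (6,9):dx=+4,dy=+3->C; (6,10):dx=-3,dy=-5->C; (7,8):dx=+3,dy=+3->C
  (7,9):dx=-2,dy=-7->C; (7,10):dx=-9,dy=-15->C; (8,9):dx=-5,dy=-10->C; (8,10):dx=-12,dy=-18->C
  (9,10):dx=-7,dy=-8->C
Step 2: C = 44, D = 1, total pairs = 45.
Step 3: tau = (C - D)/(n(n-1)/2) = (44 - 1)/45 = 0.955556.
Step 4: Exact two-sided p-value (enumerate n! = 3628800 permutations of y under H0): p = 0.000006.
Step 5: alpha = 0.05. reject H0.

tau_b = 0.9556 (C=44, D=1), p = 0.000006, reject H0.


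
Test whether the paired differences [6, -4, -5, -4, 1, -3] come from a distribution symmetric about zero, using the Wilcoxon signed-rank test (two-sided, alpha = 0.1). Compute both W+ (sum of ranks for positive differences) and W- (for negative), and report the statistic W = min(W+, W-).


Step 1: Drop any zero differences (none here) and take |d_i|.
|d| = [6, 4, 5, 4, 1, 3]
Step 2: Midrank |d_i| (ties get averaged ranks).
ranks: |6|->6, |4|->3.5, |5|->5, |4|->3.5, |1|->1, |3|->2
Step 3: Attach original signs; sum ranks with positive sign and with negative sign.
W+ = 6 + 1 = 7
W- = 3.5 + 5 + 3.5 + 2 = 14
(Check: W+ + W- = 21 should equal n(n+1)/2 = 21.)
Step 4: Test statistic W = min(W+, W-) = 7.
Step 5: Ties in |d|, so use the tie-corrected normal approximation.
        E[W] = n(n+1)/4 = 6*7/4 = 10.5.
        Tie groups: |d|=4 (t=2); sum(t^3 - t) = 6.
        Var[W] = n(n+1)(2n+1)/24 - sum(t^3-t)/48 = 546/24 - 6/48 = 22.625.
        z = (W - E[W]) / sqrt(Var[W]) = (7 - 10.5) / 4.7566 = -0.7358.
        Two-sided p = 2*Phi(z) = 0.461838.
Step 6: alpha = 0.1. fail to reject H0.

W+ = 7, W- = 14, W = min = 7, p = 0.461838, fail to reject H0.


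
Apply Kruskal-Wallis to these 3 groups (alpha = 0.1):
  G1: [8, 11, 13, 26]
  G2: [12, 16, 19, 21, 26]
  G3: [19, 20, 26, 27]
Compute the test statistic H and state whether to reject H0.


Step 1: Combine all N = 13 observations and assign midranks.
sorted (value, group, rank): (8,G1,1), (11,G1,2), (12,G2,3), (13,G1,4), (16,G2,5), (19,G2,6.5), (19,G3,6.5), (20,G3,8), (21,G2,9), (26,G1,11), (26,G2,11), (26,G3,11), (27,G3,13)
Step 2: Sum ranks within each group.
R_1 = 18 (n_1 = 4)
R_2 = 34.5 (n_2 = 5)
R_3 = 38.5 (n_3 = 4)
Step 3: H = 12/(N(N+1)) * sum(R_i^2/n_i) - 3(N+1)
     = 12/(13*14) * (18^2/4 + 34.5^2/5 + 38.5^2/4) - 3*14
     = 0.065934 * 689.612 - 42
     = 3.468956.
Step 4: Ties present; correction factor C = 1 - 30/(13^3 - 13) = 0.986264. Corrected H = 3.468956 / 0.986264 = 3.517270.
Step 5: Under H0, H ~ chi^2(2); p-value = 0.172280.
Step 6: alpha = 0.1. fail to reject H0.

H = 3.5173, df = 2, p = 0.172280, fail to reject H0.


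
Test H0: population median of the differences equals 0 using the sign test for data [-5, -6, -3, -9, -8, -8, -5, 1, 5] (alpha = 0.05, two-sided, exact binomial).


Step 1: Discard zero differences. Original n = 9; n_eff = number of nonzero differences = 9.
Nonzero differences (with sign): -5, -6, -3, -9, -8, -8, -5, +1, +5
Step 2: Count signs: positive = 2, negative = 7.
Step 3: Under H0: P(positive) = 0.5, so the number of positives S ~ Bin(9, 0.5).
Step 4: Two-sided exact p-value = sum of Bin(9,0.5) probabilities at or below the observed probability = 0.179688.
Step 5: alpha = 0.05. fail to reject H0.

n_eff = 9, pos = 2, neg = 7, p = 0.179688, fail to reject H0.


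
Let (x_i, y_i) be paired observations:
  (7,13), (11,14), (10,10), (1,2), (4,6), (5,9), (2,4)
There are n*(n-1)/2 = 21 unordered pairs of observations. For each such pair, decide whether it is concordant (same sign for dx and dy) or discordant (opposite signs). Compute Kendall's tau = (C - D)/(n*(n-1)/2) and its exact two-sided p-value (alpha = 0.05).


Step 1: Enumerate the 21 unordered pairs (i,j) with i<j and classify each by sign(x_j-x_i) * sign(y_j-y_i).
  (1,2):dx=+4,dy=+1->C; (1,3):dx=+3,dy=-3->D; (1,4):dx=-6,dy=-11->C; (1,5):dx=-3,dy=-7->C
  (1,6):dx=-2,dy=-4->C; (1,7):dx=-5,dy=-9->C; (2,3):dx=-1,dy=-4->C; (2,4):dx=-10,dy=-12->C
  (2,5):dx=-7,dy=-8->C; (2,6):dx=-6,dy=-5->C; (2,7):dx=-9,dy=-10->C; (3,4):dx=-9,dy=-8->C
  (3,5):dx=-6,dy=-4->C; (3,6):dx=-5,dy=-1->C; (3,7):dx=-8,dy=-6->C; (4,5):dx=+3,dy=+4->C
  (4,6):dx=+4,dy=+7->C; (4,7):dx=+1,dy=+2->C; (5,6):dx=+1,dy=+3->C; (5,7):dx=-2,dy=-2->C
  (6,7):dx=-3,dy=-5->C
Step 2: C = 20, D = 1, total pairs = 21.
Step 3: tau = (C - D)/(n(n-1)/2) = (20 - 1)/21 = 0.904762.
Step 4: Exact two-sided p-value (enumerate n! = 5040 permutations of y under H0): p = 0.002778.
Step 5: alpha = 0.05. reject H0.

tau_b = 0.9048 (C=20, D=1), p = 0.002778, reject H0.


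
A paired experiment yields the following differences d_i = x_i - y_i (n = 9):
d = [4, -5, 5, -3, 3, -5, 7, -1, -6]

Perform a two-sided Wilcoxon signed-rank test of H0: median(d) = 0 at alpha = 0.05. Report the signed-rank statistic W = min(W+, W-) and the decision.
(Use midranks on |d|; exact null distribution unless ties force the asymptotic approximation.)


Step 1: Drop any zero differences (none here) and take |d_i|.
|d| = [4, 5, 5, 3, 3, 5, 7, 1, 6]
Step 2: Midrank |d_i| (ties get averaged ranks).
ranks: |4|->4, |5|->6, |5|->6, |3|->2.5, |3|->2.5, |5|->6, |7|->9, |1|->1, |6|->8
Step 3: Attach original signs; sum ranks with positive sign and with negative sign.
W+ = 4 + 6 + 2.5 + 9 = 21.5
W- = 6 + 2.5 + 6 + 1 + 8 = 23.5
(Check: W+ + W- = 45 should equal n(n+1)/2 = 45.)
Step 4: Test statistic W = min(W+, W-) = 21.5.
Step 5: Ties in |d|, so use the tie-corrected normal approximation.
        E[W] = n(n+1)/4 = 9*10/4 = 22.5.
        Tie groups: |d|=3 (t=2), |d|=5 (t=3); sum(t^3 - t) = 30.
        Var[W] = n(n+1)(2n+1)/24 - sum(t^3-t)/48 = 1710/24 - 30/48 = 70.625.
        z = (W - E[W]) / sqrt(Var[W]) = (21.5 - 22.5) / 8.4039 = -0.1190.
        Two-sided p = 2*Phi(z) = 0.905281.
Step 6: alpha = 0.05. fail to reject H0.

W+ = 21.5, W- = 23.5, W = min = 21.5, p = 0.905281, fail to reject H0.


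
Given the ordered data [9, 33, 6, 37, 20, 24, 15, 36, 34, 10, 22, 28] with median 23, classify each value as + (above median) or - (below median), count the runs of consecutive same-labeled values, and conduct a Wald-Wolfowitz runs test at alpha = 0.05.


Step 1: Compute median = 23; label A = above, B = below.
Labels in order: BABABABAABBA  (n_A = 6, n_B = 6)
Step 2: Count runs R = 10.
Step 3: Under H0 (random ordering), E[R] = 2*n_A*n_B/(n_A+n_B) + 1 = 2*6*6/12 + 1 = 7.0000.
        Var[R] = 2*n_A*n_B*(2*n_A*n_B - n_A - n_B) / ((n_A+n_B)^2 * (n_A+n_B-1)) = 4320/1584 = 2.7273.
        SD[R] = 1.6514.
Step 4: Continuity-corrected z = (R - 0.5 - E[R]) / SD[R] = (10 - 0.5 - 7.0000) / 1.6514 = 1.5138.
Step 5: Two-sided p-value via normal approximation = 2*(1 - Phi(|z|)) = 0.130070.
Step 6: alpha = 0.05. fail to reject H0.

R = 10, z = 1.5138, p = 0.130070, fail to reject H0.


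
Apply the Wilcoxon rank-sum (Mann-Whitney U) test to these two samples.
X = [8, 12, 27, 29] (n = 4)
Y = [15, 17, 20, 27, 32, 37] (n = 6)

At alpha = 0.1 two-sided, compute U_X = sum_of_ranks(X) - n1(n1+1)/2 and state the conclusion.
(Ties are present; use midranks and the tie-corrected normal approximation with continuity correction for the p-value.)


Step 1: Combine and sort all 10 observations; assign midranks.
sorted (value, group): (8,X), (12,X), (15,Y), (17,Y), (20,Y), (27,X), (27,Y), (29,X), (32,Y), (37,Y)
ranks: 8->1, 12->2, 15->3, 17->4, 20->5, 27->6.5, 27->6.5, 29->8, 32->9, 37->10
Step 2: Rank sum for X: R1 = 1 + 2 + 6.5 + 8 = 17.5.
Step 3: U_X = R1 - n1(n1+1)/2 = 17.5 - 4*5/2 = 17.5 - 10 = 7.5.
       U_Y = n1*n2 - U_X = 24 - 7.5 = 16.5.
Step 4: Ties are present, so use the tie-corrected normal approximation (with continuity correction) for the p-value.
Step 5: p-value = 0.392330; compare to alpha = 0.1. fail to reject H0.

U_X = 7.5, p = 0.392330, fail to reject H0 at alpha = 0.1.


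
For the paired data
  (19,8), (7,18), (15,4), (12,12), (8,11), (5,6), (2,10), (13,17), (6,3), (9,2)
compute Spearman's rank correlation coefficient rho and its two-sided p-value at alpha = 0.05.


Step 1: Rank x and y separately (midranks; no ties here).
rank(x): 19->10, 7->4, 15->9, 12->7, 8->5, 5->2, 2->1, 13->8, 6->3, 9->6
rank(y): 8->5, 18->10, 4->3, 12->8, 11->7, 6->4, 10->6, 17->9, 3->2, 2->1
Step 2: d_i = R_x(i) - R_y(i); compute d_i^2.
  (10-5)^2=25, (4-10)^2=36, (9-3)^2=36, (7-8)^2=1, (5-7)^2=4, (2-4)^2=4, (1-6)^2=25, (8-9)^2=1, (3-2)^2=1, (6-1)^2=25
sum(d^2) = 158.
Step 3: rho = 1 - 6*158 / (10*(10^2 - 1)) = 1 - 948/990 = 0.042424.
Step 4: Under H0, t = rho * sqrt((n-2)/(1-rho^2)) = 0.1201 ~ t(8).
Step 5: Two-sided p-value from the t-distribution with 8 df = 0.907364.
Step 6: alpha = 0.05. fail to reject H0.

rho = 0.0424, p = 0.907364, fail to reject H0 at alpha = 0.05.


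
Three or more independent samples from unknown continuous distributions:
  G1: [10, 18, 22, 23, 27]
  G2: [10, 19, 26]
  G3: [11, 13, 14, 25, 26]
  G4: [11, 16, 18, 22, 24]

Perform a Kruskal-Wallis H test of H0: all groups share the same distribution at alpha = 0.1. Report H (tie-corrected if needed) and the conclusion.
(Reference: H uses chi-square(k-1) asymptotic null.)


Step 1: Combine all N = 18 observations and assign midranks.
sorted (value, group, rank): (10,G1,1.5), (10,G2,1.5), (11,G3,3.5), (11,G4,3.5), (13,G3,5), (14,G3,6), (16,G4,7), (18,G1,8.5), (18,G4,8.5), (19,G2,10), (22,G1,11.5), (22,G4,11.5), (23,G1,13), (24,G4,14), (25,G3,15), (26,G2,16.5), (26,G3,16.5), (27,G1,18)
Step 2: Sum ranks within each group.
R_1 = 52.5 (n_1 = 5)
R_2 = 28 (n_2 = 3)
R_3 = 46 (n_3 = 5)
R_4 = 44.5 (n_4 = 5)
Step 3: H = 12/(N(N+1)) * sum(R_i^2/n_i) - 3(N+1)
     = 12/(18*19) * (52.5^2/5 + 28^2/3 + 46^2/5 + 44.5^2/5) - 3*19
     = 0.035088 * 1631.83 - 57
     = 0.257310.
Step 4: Ties present; correction factor C = 1 - 30/(18^3 - 18) = 0.994840. Corrected H = 0.257310 / 0.994840 = 0.258645.
Step 5: Under H0, H ~ chi^2(3); p-value = 0.967609.
Step 6: alpha = 0.1. fail to reject H0.

H = 0.2586, df = 3, p = 0.967609, fail to reject H0.


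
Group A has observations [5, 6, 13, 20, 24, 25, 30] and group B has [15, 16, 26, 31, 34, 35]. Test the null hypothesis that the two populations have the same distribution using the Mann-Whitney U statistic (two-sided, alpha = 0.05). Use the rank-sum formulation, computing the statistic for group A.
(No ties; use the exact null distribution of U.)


Step 1: Combine and sort all 13 observations; assign midranks.
sorted (value, group): (5,X), (6,X), (13,X), (15,Y), (16,Y), (20,X), (24,X), (25,X), (26,Y), (30,X), (31,Y), (34,Y), (35,Y)
ranks: 5->1, 6->2, 13->3, 15->4, 16->5, 20->6, 24->7, 25->8, 26->9, 30->10, 31->11, 34->12, 35->13
Step 2: Rank sum for X: R1 = 1 + 2 + 3 + 6 + 7 + 8 + 10 = 37.
Step 3: U_X = R1 - n1(n1+1)/2 = 37 - 7*8/2 = 37 - 28 = 9.
       U_Y = n1*n2 - U_X = 42 - 9 = 33.
Step 4: No ties, so the exact null distribution of U (based on enumerating the C(13,7) = 1716 equally likely rank assignments) gives the two-sided p-value.
Step 5: p-value = 0.101399; compare to alpha = 0.05. fail to reject H0.

U_X = 9, p = 0.101399, fail to reject H0 at alpha = 0.05.


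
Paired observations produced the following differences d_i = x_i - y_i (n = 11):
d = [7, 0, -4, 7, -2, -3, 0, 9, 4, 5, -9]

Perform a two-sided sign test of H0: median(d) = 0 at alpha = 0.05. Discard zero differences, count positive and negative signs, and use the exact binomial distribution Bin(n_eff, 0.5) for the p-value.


Step 1: Discard zero differences. Original n = 11; n_eff = number of nonzero differences = 9.
Nonzero differences (with sign): +7, -4, +7, -2, -3, +9, +4, +5, -9
Step 2: Count signs: positive = 5, negative = 4.
Step 3: Under H0: P(positive) = 0.5, so the number of positives S ~ Bin(9, 0.5).
Step 4: Two-sided exact p-value = sum of Bin(9,0.5) probabilities at or below the observed probability = 1.000000.
Step 5: alpha = 0.05. fail to reject H0.

n_eff = 9, pos = 5, neg = 4, p = 1.000000, fail to reject H0.


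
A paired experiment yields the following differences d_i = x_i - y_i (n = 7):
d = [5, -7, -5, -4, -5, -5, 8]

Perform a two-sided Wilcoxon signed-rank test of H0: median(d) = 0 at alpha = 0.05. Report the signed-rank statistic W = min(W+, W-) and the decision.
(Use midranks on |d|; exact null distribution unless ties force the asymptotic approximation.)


Step 1: Drop any zero differences (none here) and take |d_i|.
|d| = [5, 7, 5, 4, 5, 5, 8]
Step 2: Midrank |d_i| (ties get averaged ranks).
ranks: |5|->3.5, |7|->6, |5|->3.5, |4|->1, |5|->3.5, |5|->3.5, |8|->7
Step 3: Attach original signs; sum ranks with positive sign and with negative sign.
W+ = 3.5 + 7 = 10.5
W- = 6 + 3.5 + 1 + 3.5 + 3.5 = 17.5
(Check: W+ + W- = 28 should equal n(n+1)/2 = 28.)
Step 4: Test statistic W = min(W+, W-) = 10.5.
Step 5: Ties in |d|, so use the tie-corrected normal approximation.
        E[W] = n(n+1)/4 = 7*8/4 = 14.
        Tie groups: |d|=5 (t=4); sum(t^3 - t) = 60.
        Var[W] = n(n+1)(2n+1)/24 - sum(t^3-t)/48 = 840/24 - 60/48 = 33.75.
        z = (W - E[W]) / sqrt(Var[W]) = (10.5 - 14) / 5.8095 = -0.6025.
        Two-sided p = 2*Phi(z) = 0.546865.
Step 6: alpha = 0.05. fail to reject H0.

W+ = 10.5, W- = 17.5, W = min = 10.5, p = 0.546865, fail to reject H0.


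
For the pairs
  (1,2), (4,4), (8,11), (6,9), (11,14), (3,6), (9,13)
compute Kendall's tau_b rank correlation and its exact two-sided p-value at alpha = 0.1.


Step 1: Enumerate the 21 unordered pairs (i,j) with i<j and classify each by sign(x_j-x_i) * sign(y_j-y_i).
  (1,2):dx=+3,dy=+2->C; (1,3):dx=+7,dy=+9->C; (1,4):dx=+5,dy=+7->C; (1,5):dx=+10,dy=+12->C
  (1,6):dx=+2,dy=+4->C; (1,7):dx=+8,dy=+11->C; (2,3):dx=+4,dy=+7->C; (2,4):dx=+2,dy=+5->C
  (2,5):dx=+7,dy=+10->C; (2,6):dx=-1,dy=+2->D; (2,7):dx=+5,dy=+9->C; (3,4):dx=-2,dy=-2->C
  (3,5):dx=+3,dy=+3->C; (3,6):dx=-5,dy=-5->C; (3,7):dx=+1,dy=+2->C; (4,5):dx=+5,dy=+5->C
  (4,6):dx=-3,dy=-3->C; (4,7):dx=+3,dy=+4->C; (5,6):dx=-8,dy=-8->C; (5,7):dx=-2,dy=-1->C
  (6,7):dx=+6,dy=+7->C
Step 2: C = 20, D = 1, total pairs = 21.
Step 3: tau = (C - D)/(n(n-1)/2) = (20 - 1)/21 = 0.904762.
Step 4: Exact two-sided p-value (enumerate n! = 5040 permutations of y under H0): p = 0.002778.
Step 5: alpha = 0.1. reject H0.

tau_b = 0.9048 (C=20, D=1), p = 0.002778, reject H0.


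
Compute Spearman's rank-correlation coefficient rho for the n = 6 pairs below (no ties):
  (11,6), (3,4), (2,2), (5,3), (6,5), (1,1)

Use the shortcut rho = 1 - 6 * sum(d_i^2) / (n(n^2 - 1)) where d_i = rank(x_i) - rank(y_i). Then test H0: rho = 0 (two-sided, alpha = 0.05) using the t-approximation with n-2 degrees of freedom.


Step 1: Rank x and y separately (midranks; no ties here).
rank(x): 11->6, 3->3, 2->2, 5->4, 6->5, 1->1
rank(y): 6->6, 4->4, 2->2, 3->3, 5->5, 1->1
Step 2: d_i = R_x(i) - R_y(i); compute d_i^2.
  (6-6)^2=0, (3-4)^2=1, (2-2)^2=0, (4-3)^2=1, (5-5)^2=0, (1-1)^2=0
sum(d^2) = 2.
Step 3: rho = 1 - 6*2 / (6*(6^2 - 1)) = 1 - 12/210 = 0.942857.
Step 4: Under H0, t = rho * sqrt((n-2)/(1-rho^2)) = 5.6595 ~ t(4).
Step 5: Two-sided p-value from the t-distribution with 4 df = 0.004805.
Step 6: alpha = 0.05. reject H0.

rho = 0.9429, p = 0.004805, reject H0 at alpha = 0.05.


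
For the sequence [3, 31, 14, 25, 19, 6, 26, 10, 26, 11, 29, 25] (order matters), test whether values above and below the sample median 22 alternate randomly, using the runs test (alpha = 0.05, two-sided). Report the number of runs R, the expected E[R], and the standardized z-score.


Step 1: Compute median = 22; label A = above, B = below.
Labels in order: BABABBABABAA  (n_A = 6, n_B = 6)
Step 2: Count runs R = 10.
Step 3: Under H0 (random ordering), E[R] = 2*n_A*n_B/(n_A+n_B) + 1 = 2*6*6/12 + 1 = 7.0000.
        Var[R] = 2*n_A*n_B*(2*n_A*n_B - n_A - n_B) / ((n_A+n_B)^2 * (n_A+n_B-1)) = 4320/1584 = 2.7273.
        SD[R] = 1.6514.
Step 4: Continuity-corrected z = (R - 0.5 - E[R]) / SD[R] = (10 - 0.5 - 7.0000) / 1.6514 = 1.5138.
Step 5: Two-sided p-value via normal approximation = 2*(1 - Phi(|z|)) = 0.130070.
Step 6: alpha = 0.05. fail to reject H0.

R = 10, z = 1.5138, p = 0.130070, fail to reject H0.


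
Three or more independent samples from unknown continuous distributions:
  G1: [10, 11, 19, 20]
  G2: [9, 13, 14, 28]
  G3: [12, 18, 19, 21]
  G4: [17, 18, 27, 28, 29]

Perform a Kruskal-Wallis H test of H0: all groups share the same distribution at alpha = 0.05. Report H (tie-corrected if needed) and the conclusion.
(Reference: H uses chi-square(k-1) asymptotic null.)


Step 1: Combine all N = 17 observations and assign midranks.
sorted (value, group, rank): (9,G2,1), (10,G1,2), (11,G1,3), (12,G3,4), (13,G2,5), (14,G2,6), (17,G4,7), (18,G3,8.5), (18,G4,8.5), (19,G1,10.5), (19,G3,10.5), (20,G1,12), (21,G3,13), (27,G4,14), (28,G2,15.5), (28,G4,15.5), (29,G4,17)
Step 2: Sum ranks within each group.
R_1 = 27.5 (n_1 = 4)
R_2 = 27.5 (n_2 = 4)
R_3 = 36 (n_3 = 4)
R_4 = 62 (n_4 = 5)
Step 3: H = 12/(N(N+1)) * sum(R_i^2/n_i) - 3(N+1)
     = 12/(17*18) * (27.5^2/4 + 27.5^2/4 + 36^2/4 + 62^2/5) - 3*18
     = 0.039216 * 1470.92 - 54
     = 3.683333.
Step 4: Ties present; correction factor C = 1 - 18/(17^3 - 17) = 0.996324. Corrected H = 3.683333 / 0.996324 = 3.696925.
Step 5: Under H0, H ~ chi^2(3); p-value = 0.296105.
Step 6: alpha = 0.05. fail to reject H0.

H = 3.6969, df = 3, p = 0.296105, fail to reject H0.


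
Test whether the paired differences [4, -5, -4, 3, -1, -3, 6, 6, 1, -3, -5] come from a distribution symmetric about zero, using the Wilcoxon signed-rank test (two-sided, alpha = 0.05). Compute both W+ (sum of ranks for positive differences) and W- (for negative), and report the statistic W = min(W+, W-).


Step 1: Drop any zero differences (none here) and take |d_i|.
|d| = [4, 5, 4, 3, 1, 3, 6, 6, 1, 3, 5]
Step 2: Midrank |d_i| (ties get averaged ranks).
ranks: |4|->6.5, |5|->8.5, |4|->6.5, |3|->4, |1|->1.5, |3|->4, |6|->10.5, |6|->10.5, |1|->1.5, |3|->4, |5|->8.5
Step 3: Attach original signs; sum ranks with positive sign and with negative sign.
W+ = 6.5 + 4 + 10.5 + 10.5 + 1.5 = 33
W- = 8.5 + 6.5 + 1.5 + 4 + 4 + 8.5 = 33
(Check: W+ + W- = 66 should equal n(n+1)/2 = 66.)
Step 4: Test statistic W = min(W+, W-) = 33.
Step 5: Ties in |d|, so use the tie-corrected normal approximation.
        E[W] = n(n+1)/4 = 11*12/4 = 33.
        Tie groups: |d|=1 (t=2), |d|=3 (t=3), |d|=4 (t=2), |d|=5 (t=2), |d|=6 (t=2); sum(t^3 - t) = 48.
        Var[W] = n(n+1)(2n+1)/24 - sum(t^3-t)/48 = 3036/24 - 48/48 = 125.5.
        z = (W - E[W]) / sqrt(Var[W]) = (33 - 33) / 11.2027 = 0.0000.
        Two-sided p = 2*Phi(z) = 1.000000.
Step 6: alpha = 0.05. fail to reject H0.

W+ = 33, W- = 33, W = min = 33, p = 1.000000, fail to reject H0.


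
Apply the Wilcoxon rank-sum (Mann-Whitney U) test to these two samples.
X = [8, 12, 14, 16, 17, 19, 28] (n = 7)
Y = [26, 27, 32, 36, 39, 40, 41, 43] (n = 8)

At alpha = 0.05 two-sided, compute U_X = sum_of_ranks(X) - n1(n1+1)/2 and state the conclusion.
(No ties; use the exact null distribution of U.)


Step 1: Combine and sort all 15 observations; assign midranks.
sorted (value, group): (8,X), (12,X), (14,X), (16,X), (17,X), (19,X), (26,Y), (27,Y), (28,X), (32,Y), (36,Y), (39,Y), (40,Y), (41,Y), (43,Y)
ranks: 8->1, 12->2, 14->3, 16->4, 17->5, 19->6, 26->7, 27->8, 28->9, 32->10, 36->11, 39->12, 40->13, 41->14, 43->15
Step 2: Rank sum for X: R1 = 1 + 2 + 3 + 4 + 5 + 6 + 9 = 30.
Step 3: U_X = R1 - n1(n1+1)/2 = 30 - 7*8/2 = 30 - 28 = 2.
       U_Y = n1*n2 - U_X = 56 - 2 = 54.
Step 4: No ties, so the exact null distribution of U (based on enumerating the C(15,7) = 6435 equally likely rank assignments) gives the two-sided p-value.
Step 5: p-value = 0.001243; compare to alpha = 0.05. reject H0.

U_X = 2, p = 0.001243, reject H0 at alpha = 0.05.


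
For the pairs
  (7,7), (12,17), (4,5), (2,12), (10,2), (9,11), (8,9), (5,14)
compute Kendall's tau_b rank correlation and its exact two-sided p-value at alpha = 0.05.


Step 1: Enumerate the 28 unordered pairs (i,j) with i<j and classify each by sign(x_j-x_i) * sign(y_j-y_i).
  (1,2):dx=+5,dy=+10->C; (1,3):dx=-3,dy=-2->C; (1,4):dx=-5,dy=+5->D; (1,5):dx=+3,dy=-5->D
  (1,6):dx=+2,dy=+4->C; (1,7):dx=+1,dy=+2->C; (1,8):dx=-2,dy=+7->D; (2,3):dx=-8,dy=-12->C
  (2,4):dx=-10,dy=-5->C; (2,5):dx=-2,dy=-15->C; (2,6):dx=-3,dy=-6->C; (2,7):dx=-4,dy=-8->C
  (2,8):dx=-7,dy=-3->C; (3,4):dx=-2,dy=+7->D; (3,5):dx=+6,dy=-3->D; (3,6):dx=+5,dy=+6->C
  (3,7):dx=+4,dy=+4->C; (3,8):dx=+1,dy=+9->C; (4,5):dx=+8,dy=-10->D; (4,6):dx=+7,dy=-1->D
  (4,7):dx=+6,dy=-3->D; (4,8):dx=+3,dy=+2->C; (5,6):dx=-1,dy=+9->D; (5,7):dx=-2,dy=+7->D
  (5,8):dx=-5,dy=+12->D; (6,7):dx=-1,dy=-2->C; (6,8):dx=-4,dy=+3->D; (7,8):dx=-3,dy=+5->D
Step 2: C = 15, D = 13, total pairs = 28.
Step 3: tau = (C - D)/(n(n-1)/2) = (15 - 13)/28 = 0.071429.
Step 4: Exact two-sided p-value (enumerate n! = 40320 permutations of y under H0): p = 0.904861.
Step 5: alpha = 0.05. fail to reject H0.

tau_b = 0.0714 (C=15, D=13), p = 0.904861, fail to reject H0.


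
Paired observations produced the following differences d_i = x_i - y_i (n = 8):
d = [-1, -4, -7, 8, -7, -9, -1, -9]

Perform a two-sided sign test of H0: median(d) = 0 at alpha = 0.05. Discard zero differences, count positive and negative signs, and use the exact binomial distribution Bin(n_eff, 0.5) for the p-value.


Step 1: Discard zero differences. Original n = 8; n_eff = number of nonzero differences = 8.
Nonzero differences (with sign): -1, -4, -7, +8, -7, -9, -1, -9
Step 2: Count signs: positive = 1, negative = 7.
Step 3: Under H0: P(positive) = 0.5, so the number of positives S ~ Bin(8, 0.5).
Step 4: Two-sided exact p-value = sum of Bin(8,0.5) probabilities at or below the observed probability = 0.070312.
Step 5: alpha = 0.05. fail to reject H0.

n_eff = 8, pos = 1, neg = 7, p = 0.070312, fail to reject H0.


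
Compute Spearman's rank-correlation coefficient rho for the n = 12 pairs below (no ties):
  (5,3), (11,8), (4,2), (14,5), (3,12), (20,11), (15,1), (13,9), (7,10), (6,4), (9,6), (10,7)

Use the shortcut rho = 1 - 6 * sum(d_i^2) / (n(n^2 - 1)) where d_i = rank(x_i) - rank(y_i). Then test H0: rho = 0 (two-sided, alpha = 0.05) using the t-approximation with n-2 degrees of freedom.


Step 1: Rank x and y separately (midranks; no ties here).
rank(x): 5->3, 11->8, 4->2, 14->10, 3->1, 20->12, 15->11, 13->9, 7->5, 6->4, 9->6, 10->7
rank(y): 3->3, 8->8, 2->2, 5->5, 12->12, 11->11, 1->1, 9->9, 10->10, 4->4, 6->6, 7->7
Step 2: d_i = R_x(i) - R_y(i); compute d_i^2.
  (3-3)^2=0, (8-8)^2=0, (2-2)^2=0, (10-5)^2=25, (1-12)^2=121, (12-11)^2=1, (11-1)^2=100, (9-9)^2=0, (5-10)^2=25, (4-4)^2=0, (6-6)^2=0, (7-7)^2=0
sum(d^2) = 272.
Step 3: rho = 1 - 6*272 / (12*(12^2 - 1)) = 1 - 1632/1716 = 0.048951.
Step 4: Under H0, t = rho * sqrt((n-2)/(1-rho^2)) = 0.1550 ~ t(10).
Step 5: Two-sided p-value from the t-distribution with 10 df = 0.879919.
Step 6: alpha = 0.05. fail to reject H0.

rho = 0.0490, p = 0.879919, fail to reject H0 at alpha = 0.05.


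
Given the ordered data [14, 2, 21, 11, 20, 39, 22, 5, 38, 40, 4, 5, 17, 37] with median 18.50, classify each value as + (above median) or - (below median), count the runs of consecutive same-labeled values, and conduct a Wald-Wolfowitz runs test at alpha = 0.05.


Step 1: Compute median = 18.50; label A = above, B = below.
Labels in order: BBABAAABAABBBA  (n_A = 7, n_B = 7)
Step 2: Count runs R = 8.
Step 3: Under H0 (random ordering), E[R] = 2*n_A*n_B/(n_A+n_B) + 1 = 2*7*7/14 + 1 = 8.0000.
        Var[R] = 2*n_A*n_B*(2*n_A*n_B - n_A - n_B) / ((n_A+n_B)^2 * (n_A+n_B-1)) = 8232/2548 = 3.2308.
        SD[R] = 1.7974.
Step 4: R = E[R], so z = 0 with no continuity correction.
Step 5: Two-sided p-value via normal approximation = 2*(1 - Phi(|z|)) = 1.000000.
Step 6: alpha = 0.05. fail to reject H0.

R = 8, z = 0.0000, p = 1.000000, fail to reject H0.


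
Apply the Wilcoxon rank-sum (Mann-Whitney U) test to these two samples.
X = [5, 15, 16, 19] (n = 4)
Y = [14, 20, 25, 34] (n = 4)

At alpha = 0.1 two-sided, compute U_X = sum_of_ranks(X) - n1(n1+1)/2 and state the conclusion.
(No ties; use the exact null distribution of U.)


Step 1: Combine and sort all 8 observations; assign midranks.
sorted (value, group): (5,X), (14,Y), (15,X), (16,X), (19,X), (20,Y), (25,Y), (34,Y)
ranks: 5->1, 14->2, 15->3, 16->4, 19->5, 20->6, 25->7, 34->8
Step 2: Rank sum for X: R1 = 1 + 3 + 4 + 5 = 13.
Step 3: U_X = R1 - n1(n1+1)/2 = 13 - 4*5/2 = 13 - 10 = 3.
       U_Y = n1*n2 - U_X = 16 - 3 = 13.
Step 4: No ties, so the exact null distribution of U (based on enumerating the C(8,4) = 70 equally likely rank assignments) gives the two-sided p-value.
Step 5: p-value = 0.200000; compare to alpha = 0.1. fail to reject H0.

U_X = 3, p = 0.200000, fail to reject H0 at alpha = 0.1.


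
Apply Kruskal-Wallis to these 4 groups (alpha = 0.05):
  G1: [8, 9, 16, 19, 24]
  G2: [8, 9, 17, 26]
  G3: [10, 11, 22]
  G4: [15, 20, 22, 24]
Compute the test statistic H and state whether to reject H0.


Step 1: Combine all N = 16 observations and assign midranks.
sorted (value, group, rank): (8,G1,1.5), (8,G2,1.5), (9,G1,3.5), (9,G2,3.5), (10,G3,5), (11,G3,6), (15,G4,7), (16,G1,8), (17,G2,9), (19,G1,10), (20,G4,11), (22,G3,12.5), (22,G4,12.5), (24,G1,14.5), (24,G4,14.5), (26,G2,16)
Step 2: Sum ranks within each group.
R_1 = 37.5 (n_1 = 5)
R_2 = 30 (n_2 = 4)
R_3 = 23.5 (n_3 = 3)
R_4 = 45 (n_4 = 4)
Step 3: H = 12/(N(N+1)) * sum(R_i^2/n_i) - 3(N+1)
     = 12/(16*17) * (37.5^2/5 + 30^2/4 + 23.5^2/3 + 45^2/4) - 3*17
     = 0.044118 * 1196.58 - 51
     = 1.790441.
Step 4: Ties present; correction factor C = 1 - 24/(16^3 - 16) = 0.994118. Corrected H = 1.790441 / 0.994118 = 1.801036.
Step 5: Under H0, H ~ chi^2(3); p-value = 0.614710.
Step 6: alpha = 0.05. fail to reject H0.

H = 1.8010, df = 3, p = 0.614710, fail to reject H0.


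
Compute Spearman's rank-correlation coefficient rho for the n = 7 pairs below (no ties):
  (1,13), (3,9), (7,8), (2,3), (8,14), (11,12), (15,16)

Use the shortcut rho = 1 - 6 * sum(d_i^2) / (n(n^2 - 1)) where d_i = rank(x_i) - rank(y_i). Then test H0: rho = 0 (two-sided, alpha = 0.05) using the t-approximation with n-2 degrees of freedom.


Step 1: Rank x and y separately (midranks; no ties here).
rank(x): 1->1, 3->3, 7->4, 2->2, 8->5, 11->6, 15->7
rank(y): 13->5, 9->3, 8->2, 3->1, 14->6, 12->4, 16->7
Step 2: d_i = R_x(i) - R_y(i); compute d_i^2.
  (1-5)^2=16, (3-3)^2=0, (4-2)^2=4, (2-1)^2=1, (5-6)^2=1, (6-4)^2=4, (7-7)^2=0
sum(d^2) = 26.
Step 3: rho = 1 - 6*26 / (7*(7^2 - 1)) = 1 - 156/336 = 0.535714.
Step 4: Under H0, t = rho * sqrt((n-2)/(1-rho^2)) = 1.4186 ~ t(5).
Step 5: Two-sided p-value from the t-distribution with 5 df = 0.215217.
Step 6: alpha = 0.05. fail to reject H0.

rho = 0.5357, p = 0.215217, fail to reject H0 at alpha = 0.05.


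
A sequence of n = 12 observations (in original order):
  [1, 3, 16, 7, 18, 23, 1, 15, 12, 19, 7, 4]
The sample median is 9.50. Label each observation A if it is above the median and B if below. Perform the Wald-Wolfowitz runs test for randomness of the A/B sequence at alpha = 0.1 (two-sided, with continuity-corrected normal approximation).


Step 1: Compute median = 9.50; label A = above, B = below.
Labels in order: BBABAABAAABB  (n_A = 6, n_B = 6)
Step 2: Count runs R = 7.
Step 3: Under H0 (random ordering), E[R] = 2*n_A*n_B/(n_A+n_B) + 1 = 2*6*6/12 + 1 = 7.0000.
        Var[R] = 2*n_A*n_B*(2*n_A*n_B - n_A - n_B) / ((n_A+n_B)^2 * (n_A+n_B-1)) = 4320/1584 = 2.7273.
        SD[R] = 1.6514.
Step 4: R = E[R], so z = 0 with no continuity correction.
Step 5: Two-sided p-value via normal approximation = 2*(1 - Phi(|z|)) = 1.000000.
Step 6: alpha = 0.1. fail to reject H0.

R = 7, z = 0.0000, p = 1.000000, fail to reject H0.


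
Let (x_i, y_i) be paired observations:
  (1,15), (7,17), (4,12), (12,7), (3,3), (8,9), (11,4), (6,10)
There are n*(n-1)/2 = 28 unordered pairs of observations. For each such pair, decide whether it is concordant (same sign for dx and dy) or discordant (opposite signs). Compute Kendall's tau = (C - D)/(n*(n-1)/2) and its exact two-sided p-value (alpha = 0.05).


Step 1: Enumerate the 28 unordered pairs (i,j) with i<j and classify each by sign(x_j-x_i) * sign(y_j-y_i).
  (1,2):dx=+6,dy=+2->C; (1,3):dx=+3,dy=-3->D; (1,4):dx=+11,dy=-8->D; (1,5):dx=+2,dy=-12->D
  (1,6):dx=+7,dy=-6->D; (1,7):dx=+10,dy=-11->D; (1,8):dx=+5,dy=-5->D; (2,3):dx=-3,dy=-5->C
  (2,4):dx=+5,dy=-10->D; (2,5):dx=-4,dy=-14->C; (2,6):dx=+1,dy=-8->D; (2,7):dx=+4,dy=-13->D
  (2,8):dx=-1,dy=-7->C; (3,4):dx=+8,dy=-5->D; (3,5):dx=-1,dy=-9->C; (3,6):dx=+4,dy=-3->D
  (3,7):dx=+7,dy=-8->D; (3,8):dx=+2,dy=-2->D; (4,5):dx=-9,dy=-4->C; (4,6):dx=-4,dy=+2->D
  (4,7):dx=-1,dy=-3->C; (4,8):dx=-6,dy=+3->D; (5,6):dx=+5,dy=+6->C; (5,7):dx=+8,dy=+1->C
  (5,8):dx=+3,dy=+7->C; (6,7):dx=+3,dy=-5->D; (6,8):dx=-2,dy=+1->D; (7,8):dx=-5,dy=+6->D
Step 2: C = 10, D = 18, total pairs = 28.
Step 3: tau = (C - D)/(n(n-1)/2) = (10 - 18)/28 = -0.285714.
Step 4: Exact two-sided p-value (enumerate n! = 40320 permutations of y under H0): p = 0.398760.
Step 5: alpha = 0.05. fail to reject H0.

tau_b = -0.2857 (C=10, D=18), p = 0.398760, fail to reject H0.


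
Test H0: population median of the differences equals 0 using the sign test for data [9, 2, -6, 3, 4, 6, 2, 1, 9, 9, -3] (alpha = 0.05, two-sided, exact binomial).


Step 1: Discard zero differences. Original n = 11; n_eff = number of nonzero differences = 11.
Nonzero differences (with sign): +9, +2, -6, +3, +4, +6, +2, +1, +9, +9, -3
Step 2: Count signs: positive = 9, negative = 2.
Step 3: Under H0: P(positive) = 0.5, so the number of positives S ~ Bin(11, 0.5).
Step 4: Two-sided exact p-value = sum of Bin(11,0.5) probabilities at or below the observed probability = 0.065430.
Step 5: alpha = 0.05. fail to reject H0.

n_eff = 11, pos = 9, neg = 2, p = 0.065430, fail to reject H0.


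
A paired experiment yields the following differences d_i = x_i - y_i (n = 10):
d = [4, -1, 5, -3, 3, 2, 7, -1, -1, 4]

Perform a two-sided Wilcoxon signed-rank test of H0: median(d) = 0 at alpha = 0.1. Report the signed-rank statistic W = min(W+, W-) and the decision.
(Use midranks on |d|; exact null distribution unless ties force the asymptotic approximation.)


Step 1: Drop any zero differences (none here) and take |d_i|.
|d| = [4, 1, 5, 3, 3, 2, 7, 1, 1, 4]
Step 2: Midrank |d_i| (ties get averaged ranks).
ranks: |4|->7.5, |1|->2, |5|->9, |3|->5.5, |3|->5.5, |2|->4, |7|->10, |1|->2, |1|->2, |4|->7.5
Step 3: Attach original signs; sum ranks with positive sign and with negative sign.
W+ = 7.5 + 9 + 5.5 + 4 + 10 + 7.5 = 43.5
W- = 2 + 5.5 + 2 + 2 = 11.5
(Check: W+ + W- = 55 should equal n(n+1)/2 = 55.)
Step 4: Test statistic W = min(W+, W-) = 11.5.
Step 5: Ties in |d|, so use the tie-corrected normal approximation.
        E[W] = n(n+1)/4 = 10*11/4 = 27.5.
        Tie groups: |d|=1 (t=3), |d|=3 (t=2), |d|=4 (t=2); sum(t^3 - t) = 36.
        Var[W] = n(n+1)(2n+1)/24 - sum(t^3-t)/48 = 2310/24 - 36/48 = 95.5.
        z = (W - E[W]) / sqrt(Var[W]) = (11.5 - 27.5) / 9.7724 = -1.6373.
        Two-sided p = 2*Phi(z) = 0.101576.
Step 6: alpha = 0.1. fail to reject H0.

W+ = 43.5, W- = 11.5, W = min = 11.5, p = 0.101576, fail to reject H0.


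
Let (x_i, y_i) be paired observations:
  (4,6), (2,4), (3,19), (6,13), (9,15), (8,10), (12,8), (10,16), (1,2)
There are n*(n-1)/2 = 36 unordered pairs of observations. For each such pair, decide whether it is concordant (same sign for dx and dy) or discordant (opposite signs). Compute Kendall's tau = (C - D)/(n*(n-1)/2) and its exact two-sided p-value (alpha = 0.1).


Step 1: Enumerate the 36 unordered pairs (i,j) with i<j and classify each by sign(x_j-x_i) * sign(y_j-y_i).
  (1,2):dx=-2,dy=-2->C; (1,3):dx=-1,dy=+13->D; (1,4):dx=+2,dy=+7->C; (1,5):dx=+5,dy=+9->C
  (1,6):dx=+4,dy=+4->C; (1,7):dx=+8,dy=+2->C; (1,8):dx=+6,dy=+10->C; (1,9):dx=-3,dy=-4->C
  (2,3):dx=+1,dy=+15->C; (2,4):dx=+4,dy=+9->C; (2,5):dx=+7,dy=+11->C; (2,6):dx=+6,dy=+6->C
  (2,7):dx=+10,dy=+4->C; (2,8):dx=+8,dy=+12->C; (2,9):dx=-1,dy=-2->C; (3,4):dx=+3,dy=-6->D
  (3,5):dx=+6,dy=-4->D; (3,6):dx=+5,dy=-9->D; (3,7):dx=+9,dy=-11->D; (3,8):dx=+7,dy=-3->D
  (3,9):dx=-2,dy=-17->C; (4,5):dx=+3,dy=+2->C; (4,6):dx=+2,dy=-3->D; (4,7):dx=+6,dy=-5->D
  (4,8):dx=+4,dy=+3->C; (4,9):dx=-5,dy=-11->C; (5,6):dx=-1,dy=-5->C; (5,7):dx=+3,dy=-7->D
  (5,8):dx=+1,dy=+1->C; (5,9):dx=-8,dy=-13->C; (6,7):dx=+4,dy=-2->D; (6,8):dx=+2,dy=+6->C
  (6,9):dx=-7,dy=-8->C; (7,8):dx=-2,dy=+8->D; (7,9):dx=-11,dy=-6->C; (8,9):dx=-9,dy=-14->C
Step 2: C = 25, D = 11, total pairs = 36.
Step 3: tau = (C - D)/(n(n-1)/2) = (25 - 11)/36 = 0.388889.
Step 4: Exact two-sided p-value (enumerate n! = 362880 permutations of y under H0): p = 0.180181.
Step 5: alpha = 0.1. fail to reject H0.

tau_b = 0.3889 (C=25, D=11), p = 0.180181, fail to reject H0.


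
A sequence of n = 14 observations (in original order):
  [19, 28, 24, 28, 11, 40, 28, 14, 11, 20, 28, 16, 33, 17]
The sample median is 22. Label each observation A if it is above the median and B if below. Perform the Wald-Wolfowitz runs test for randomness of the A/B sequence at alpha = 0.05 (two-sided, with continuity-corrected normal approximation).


Step 1: Compute median = 22; label A = above, B = below.
Labels in order: BAAABAABBBABAB  (n_A = 7, n_B = 7)
Step 2: Count runs R = 9.
Step 3: Under H0 (random ordering), E[R] = 2*n_A*n_B/(n_A+n_B) + 1 = 2*7*7/14 + 1 = 8.0000.
        Var[R] = 2*n_A*n_B*(2*n_A*n_B - n_A - n_B) / ((n_A+n_B)^2 * (n_A+n_B-1)) = 8232/2548 = 3.2308.
        SD[R] = 1.7974.
Step 4: Continuity-corrected z = (R - 0.5 - E[R]) / SD[R] = (9 - 0.5 - 8.0000) / 1.7974 = 0.2782.
Step 5: Two-sided p-value via normal approximation = 2*(1 - Phi(|z|)) = 0.780879.
Step 6: alpha = 0.05. fail to reject H0.

R = 9, z = 0.2782, p = 0.780879, fail to reject H0.


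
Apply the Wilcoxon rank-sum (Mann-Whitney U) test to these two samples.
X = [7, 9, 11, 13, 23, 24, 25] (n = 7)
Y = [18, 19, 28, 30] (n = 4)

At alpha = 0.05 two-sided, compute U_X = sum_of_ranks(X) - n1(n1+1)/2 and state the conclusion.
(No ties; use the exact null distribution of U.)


Step 1: Combine and sort all 11 observations; assign midranks.
sorted (value, group): (7,X), (9,X), (11,X), (13,X), (18,Y), (19,Y), (23,X), (24,X), (25,X), (28,Y), (30,Y)
ranks: 7->1, 9->2, 11->3, 13->4, 18->5, 19->6, 23->7, 24->8, 25->9, 28->10, 30->11
Step 2: Rank sum for X: R1 = 1 + 2 + 3 + 4 + 7 + 8 + 9 = 34.
Step 3: U_X = R1 - n1(n1+1)/2 = 34 - 7*8/2 = 34 - 28 = 6.
       U_Y = n1*n2 - U_X = 28 - 6 = 22.
Step 4: No ties, so the exact null distribution of U (based on enumerating the C(11,7) = 330 equally likely rank assignments) gives the two-sided p-value.
Step 5: p-value = 0.163636; compare to alpha = 0.05. fail to reject H0.

U_X = 6, p = 0.163636, fail to reject H0 at alpha = 0.05.


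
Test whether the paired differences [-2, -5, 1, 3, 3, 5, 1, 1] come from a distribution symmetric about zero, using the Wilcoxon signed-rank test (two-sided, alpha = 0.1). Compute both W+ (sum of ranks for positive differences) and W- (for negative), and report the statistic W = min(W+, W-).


Step 1: Drop any zero differences (none here) and take |d_i|.
|d| = [2, 5, 1, 3, 3, 5, 1, 1]
Step 2: Midrank |d_i| (ties get averaged ranks).
ranks: |2|->4, |5|->7.5, |1|->2, |3|->5.5, |3|->5.5, |5|->7.5, |1|->2, |1|->2
Step 3: Attach original signs; sum ranks with positive sign and with negative sign.
W+ = 2 + 5.5 + 5.5 + 7.5 + 2 + 2 = 24.5
W- = 4 + 7.5 = 11.5
(Check: W+ + W- = 36 should equal n(n+1)/2 = 36.)
Step 4: Test statistic W = min(W+, W-) = 11.5.
Step 5: Ties in |d|, so use the tie-corrected normal approximation.
        E[W] = n(n+1)/4 = 8*9/4 = 18.
        Tie groups: |d|=1 (t=3), |d|=3 (t=2), |d|=5 (t=2); sum(t^3 - t) = 36.
        Var[W] = n(n+1)(2n+1)/24 - sum(t^3-t)/48 = 1224/24 - 36/48 = 50.25.
        z = (W - E[W]) / sqrt(Var[W]) = (11.5 - 18) / 7.0887 = -0.9169.
        Two-sided p = 2*Phi(z) = 0.359169.
Step 6: alpha = 0.1. fail to reject H0.

W+ = 24.5, W- = 11.5, W = min = 11.5, p = 0.359169, fail to reject H0.


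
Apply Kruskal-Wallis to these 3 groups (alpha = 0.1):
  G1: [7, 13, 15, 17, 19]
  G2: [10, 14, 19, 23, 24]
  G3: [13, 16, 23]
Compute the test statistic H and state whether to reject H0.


Step 1: Combine all N = 13 observations and assign midranks.
sorted (value, group, rank): (7,G1,1), (10,G2,2), (13,G1,3.5), (13,G3,3.5), (14,G2,5), (15,G1,6), (16,G3,7), (17,G1,8), (19,G1,9.5), (19,G2,9.5), (23,G2,11.5), (23,G3,11.5), (24,G2,13)
Step 2: Sum ranks within each group.
R_1 = 28 (n_1 = 5)
R_2 = 41 (n_2 = 5)
R_3 = 22 (n_3 = 3)
Step 3: H = 12/(N(N+1)) * sum(R_i^2/n_i) - 3(N+1)
     = 12/(13*14) * (28^2/5 + 41^2/5 + 22^2/3) - 3*14
     = 0.065934 * 654.333 - 42
     = 1.142857.
Step 4: Ties present; correction factor C = 1 - 18/(13^3 - 13) = 0.991758. Corrected H = 1.142857 / 0.991758 = 1.152355.
Step 5: Under H0, H ~ chi^2(2); p-value = 0.562043.
Step 6: alpha = 0.1. fail to reject H0.

H = 1.1524, df = 2, p = 0.562043, fail to reject H0.


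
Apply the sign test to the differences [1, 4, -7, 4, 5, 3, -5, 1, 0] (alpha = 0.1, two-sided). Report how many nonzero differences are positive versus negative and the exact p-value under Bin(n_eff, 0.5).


Step 1: Discard zero differences. Original n = 9; n_eff = number of nonzero differences = 8.
Nonzero differences (with sign): +1, +4, -7, +4, +5, +3, -5, +1
Step 2: Count signs: positive = 6, negative = 2.
Step 3: Under H0: P(positive) = 0.5, so the number of positives S ~ Bin(8, 0.5).
Step 4: Two-sided exact p-value = sum of Bin(8,0.5) probabilities at or below the observed probability = 0.289062.
Step 5: alpha = 0.1. fail to reject H0.

n_eff = 8, pos = 6, neg = 2, p = 0.289062, fail to reject H0.


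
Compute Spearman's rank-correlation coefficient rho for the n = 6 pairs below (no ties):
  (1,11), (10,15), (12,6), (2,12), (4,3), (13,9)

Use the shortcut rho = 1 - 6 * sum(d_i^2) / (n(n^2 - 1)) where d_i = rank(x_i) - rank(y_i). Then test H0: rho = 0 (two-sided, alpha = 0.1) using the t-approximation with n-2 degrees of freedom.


Step 1: Rank x and y separately (midranks; no ties here).
rank(x): 1->1, 10->4, 12->5, 2->2, 4->3, 13->6
rank(y): 11->4, 15->6, 6->2, 12->5, 3->1, 9->3
Step 2: d_i = R_x(i) - R_y(i); compute d_i^2.
  (1-4)^2=9, (4-6)^2=4, (5-2)^2=9, (2-5)^2=9, (3-1)^2=4, (6-3)^2=9
sum(d^2) = 44.
Step 3: rho = 1 - 6*44 / (6*(6^2 - 1)) = 1 - 264/210 = -0.257143.
Step 4: Under H0, t = rho * sqrt((n-2)/(1-rho^2)) = -0.5322 ~ t(4).
Step 5: Two-sided p-value from the t-distribution with 4 df = 0.622787.
Step 6: alpha = 0.1. fail to reject H0.

rho = -0.2571, p = 0.622787, fail to reject H0 at alpha = 0.1.


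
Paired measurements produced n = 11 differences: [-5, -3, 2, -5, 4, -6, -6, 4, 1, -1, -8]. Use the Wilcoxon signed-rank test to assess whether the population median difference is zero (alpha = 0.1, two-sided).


Step 1: Drop any zero differences (none here) and take |d_i|.
|d| = [5, 3, 2, 5, 4, 6, 6, 4, 1, 1, 8]
Step 2: Midrank |d_i| (ties get averaged ranks).
ranks: |5|->7.5, |3|->4, |2|->3, |5|->7.5, |4|->5.5, |6|->9.5, |6|->9.5, |4|->5.5, |1|->1.5, |1|->1.5, |8|->11
Step 3: Attach original signs; sum ranks with positive sign and with negative sign.
W+ = 3 + 5.5 + 5.5 + 1.5 = 15.5
W- = 7.5 + 4 + 7.5 + 9.5 + 9.5 + 1.5 + 11 = 50.5
(Check: W+ + W- = 66 should equal n(n+1)/2 = 66.)
Step 4: Test statistic W = min(W+, W-) = 15.5.
Step 5: Ties in |d|, so use the tie-corrected normal approximation.
        E[W] = n(n+1)/4 = 11*12/4 = 33.
        Tie groups: |d|=1 (t=2), |d|=4 (t=2), |d|=5 (t=2), |d|=6 (t=2); sum(t^3 - t) = 24.
        Var[W] = n(n+1)(2n+1)/24 - sum(t^3-t)/48 = 3036/24 - 24/48 = 126.
        z = (W - E[W]) / sqrt(Var[W]) = (15.5 - 33) / 11.2250 = -1.5590.
        Two-sided p = 2*Phi(z) = 0.118991.
Step 6: alpha = 0.1. fail to reject H0.

W+ = 15.5, W- = 50.5, W = min = 15.5, p = 0.118991, fail to reject H0.
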